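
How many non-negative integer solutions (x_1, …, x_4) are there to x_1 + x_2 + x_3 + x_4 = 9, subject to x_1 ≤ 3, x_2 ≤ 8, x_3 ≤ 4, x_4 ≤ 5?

Ignoring the caps, the number of non-negative solutions to x_1+…+x_4 = 9 is C(12,3) = 220.
Subtract solutions that violate a single cap (substitute x_i' = x_i − (cap_i+1)): x_1 ≥ 4 gives C(8,3) = 56; x_2 ≥ 9 gives C(3,3) = 1; x_3 ≥ 5 gives C(7,3) = 35; x_4 ≥ 6 gives C(6,3) = 20. Together 112.
Add back pairs where two caps are both exceeded: 0 + 1 + 0 + 0 + 0 + 0 = 1.
By inclusion–exclusion the count is 220 − 112 + 1 = 109.

109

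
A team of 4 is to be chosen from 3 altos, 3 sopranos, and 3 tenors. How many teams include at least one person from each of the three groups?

With no constraint there are C(9,4) = 126 possible selections.
Subtract selections that omit an entire group: no altos → C(6,4) = 15; no sopranos → C(6,4) = 15; no tenors → C(6,4) = 15.
Add back selections omitting two groups (i.e. drawn from a single group): C(3,4) + C(3,4) + C(3,4) = 0.
By inclusion–exclusion: 126 − 45 + 0 = 81.

81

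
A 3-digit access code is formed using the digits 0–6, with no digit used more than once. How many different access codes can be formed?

With no repetition, fill the 3 digits in order: 7 choices, then 6, down to 5.
That product is 7 × 6 × 5 = 210.

210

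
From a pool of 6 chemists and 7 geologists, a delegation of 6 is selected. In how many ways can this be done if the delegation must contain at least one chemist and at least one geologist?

1708

Total 6-person selections from all 13: C(13,6) = 1716.
Selections missing a whole group: no chemists → C(7,6) = 7; no geologists → C(6,6) = 1.
Both groups omitted at once is impossible, so 1716 − 8 = 1708.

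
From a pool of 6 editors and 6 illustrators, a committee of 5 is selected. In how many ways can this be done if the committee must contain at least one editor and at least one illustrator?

780

With no constraint there are C(12,5) = 792 possible selections.
Subtract selections that omit an entire group: no editors → C(6,5) = 6; no illustrators → C(6,5) = 6.
Both groups omitted at once is impossible, so 792 − 12 = 780.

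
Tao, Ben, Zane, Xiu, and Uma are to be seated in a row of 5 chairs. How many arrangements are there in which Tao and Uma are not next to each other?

There are 5! = 120 arrangements in all. If Tao and Uma are adjacent, merging them into one block gives 2·(4)! = 48 arrangements.
So 120 − 48 = 72 arrangements keep them apart.

72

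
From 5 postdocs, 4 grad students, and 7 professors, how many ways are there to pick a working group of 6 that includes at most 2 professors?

Split by how many professors are chosen (0 through 2).
Sum: C(7,0)·C(9,6) + C(7,1)·C(9,5) + C(7,2)·C(9,4) = 84 + 882 + 2646 = 3612.

3612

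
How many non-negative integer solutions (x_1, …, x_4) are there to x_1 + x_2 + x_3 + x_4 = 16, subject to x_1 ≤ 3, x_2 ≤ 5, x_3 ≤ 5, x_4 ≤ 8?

Ignoring the caps, the number of non-negative solutions to x_1+…+x_4 = 16 is C(19,3) = 969.
Subtract solutions that violate a single cap (substitute x_i' = x_i − (cap_i+1)): x_1 ≥ 4 gives C(15,3) = 455; x_2 ≥ 6 gives C(13,3) = 286; x_3 ≥ 6 gives C(13,3) = 286; x_4 ≥ 9 gives C(10,3) = 120. Together 1147.
Add back pairs where two caps are both exceeded: 84 + 84 + 20 + 35 + 4 + 4 = 231.
Subtract triples: 1 + 0 + 0 + 0 = 1.
By inclusion–exclusion the count is 969 − 1147 + 231 − 1 = 52.

52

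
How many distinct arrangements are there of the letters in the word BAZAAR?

Letter multiplicities in BAZAAR: A×3, B×1, R×1, Z×1.
Dividing 6! = 720 by 3! = 6 for the repeated letters gives 120.

120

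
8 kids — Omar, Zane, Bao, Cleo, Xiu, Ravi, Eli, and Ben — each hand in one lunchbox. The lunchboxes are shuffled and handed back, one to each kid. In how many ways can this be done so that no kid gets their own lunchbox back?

Let Aᵢ be the assignments in which kid i gets their own lunchbox. We want the size of the complement of A₁∪…∪A_8.
By inclusion–exclusion this is Σ_{j=0}^{8} (−1)^j C(8,j)·(8−j)!.
Computing: 40320 − 40320 + 20160 − 6720 + 1680 − 336 + 56 − 8 + 1 = 14833.

14833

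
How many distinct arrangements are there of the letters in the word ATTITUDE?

ATTITUDE has 8 letters with T appearing 3 times.
So there are 8! / (3!) = 6720 distinguishable arrangements.

6720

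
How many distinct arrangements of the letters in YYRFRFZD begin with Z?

With the first slot taken by Z, it remains to arrange the other 7 letters (YYRFRFD).
Those 7 letters have F appearing twice, R appearing twice, and Y appearing twice, giving (7)!/(2!·2!·2!) = 630.

630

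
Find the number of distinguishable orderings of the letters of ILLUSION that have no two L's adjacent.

There are 8!/(2!·2!) = 10080 arrangements of ILLUSION in total.
If the two L's are adjacent, glue them into one block, leaving 7 items to arrange: (7)!/(2!) = 2520 ways.
Hence 10080 − 2520 = 7560.

7560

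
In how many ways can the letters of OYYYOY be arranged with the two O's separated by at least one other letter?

10

Total arrangements of OYYYOY: 6!/(4!·2!) = 15.
If the two O's are adjacent, glue them into one block, leaving 5 items to arrange: (5)!/(4!) = 5 ways.
Subtracting, 15 − 5 = 10 arrangements keep the O's apart.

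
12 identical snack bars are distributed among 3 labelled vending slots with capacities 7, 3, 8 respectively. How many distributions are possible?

22

Without the upper bounds there are C(14,2) = 91 ways to split 12 among 3 vending slots.
Subtract solutions that violate a single cap (substitute x_i' = x_i − (cap_i+1)): x_1 ≥ 8 gives C(6,2) = 15; x_2 ≥ 4 gives C(10,2) = 45; x_3 ≥ 9 gives C(5,2) = 10. Together 70.
Add back pairs where two caps are both exceeded: 1 + 0 + 0 = 1.
By inclusion–exclusion the count is 91 − 70 + 1 = 22.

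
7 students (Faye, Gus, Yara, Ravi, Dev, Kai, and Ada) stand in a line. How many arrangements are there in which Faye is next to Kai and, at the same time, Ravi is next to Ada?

480

Treat {Faye,Kai} as one block (2 orders) and {Ravi,Ada} as another (2 orders).
That leaves 5 units to arrange: 2 × 2 × 5! = 4 × 120 = 480.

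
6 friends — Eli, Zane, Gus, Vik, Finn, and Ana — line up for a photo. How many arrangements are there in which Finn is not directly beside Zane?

There are 6! = 720 arrangements in all. If Finn and Zane are adjacent, merging them into one block gives 2·(5)! = 240 arrangements.
Complementary counting: 720 − 240 = 480.

480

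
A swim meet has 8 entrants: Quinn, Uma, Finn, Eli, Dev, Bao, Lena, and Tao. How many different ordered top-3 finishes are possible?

There are 8 choices for 1st place, 7 for 2nd, and 6 for 3rd.
That gives 8 × 7 × 6 = 336.

336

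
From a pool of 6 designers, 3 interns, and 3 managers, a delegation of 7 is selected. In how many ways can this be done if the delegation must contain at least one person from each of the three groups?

With no constraint there are C(12,7) = 792 possible selections.
Subtract selections that omit an entire group: no designers → C(6,7) = 0; no interns → C(9,7) = 36; no managers → C(9,7) = 36.
Add back selections omitting two groups (i.e. drawn from a single group): C(6,7) + C(3,7) + C(3,7) = 0.
By inclusion–exclusion: 792 − 72 + 0 = 720.

720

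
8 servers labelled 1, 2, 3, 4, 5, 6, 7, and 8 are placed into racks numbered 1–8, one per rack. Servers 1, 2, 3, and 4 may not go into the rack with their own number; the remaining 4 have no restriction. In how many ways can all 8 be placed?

24024

Let Aᵢ (for 1 ≤ i ≤ 4) be the placements that put server i in its forbidden rack. Any j of these fix j positions, leaving (8−j)! ways to fill the rest, and there are C(4,j) ways to pick which j.
By inclusion–exclusion, the number of valid placements is Σ_{j=0}^{4} (−1)^j C(4,j)·(8−j)!.
Computing: 40320 − 20160 + 4320 − 480 + 24 = 24024.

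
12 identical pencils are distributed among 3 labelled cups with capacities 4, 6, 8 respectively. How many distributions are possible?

25

Without the upper bounds there are C(14,2) = 91 ways to split 12 among 3 cups.
Subtract solutions that violate a single cap (substitute x_i' = x_i − (cap_i+1)): x_1 ≥ 5 gives C(9,2) = 36; x_2 ≥ 7 gives C(7,2) = 21; x_3 ≥ 9 gives C(5,2) = 10. Together 67.
Add back pairs where two caps are both exceeded: 1 + 0 + 0 = 1.
By inclusion–exclusion the count is 91 − 67 + 1 = 25.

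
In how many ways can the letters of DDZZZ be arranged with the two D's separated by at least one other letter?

6

Total arrangements of DDZZZ: 5!/(3!·2!) = 10.
If the two D's are adjacent, glue them into one block, leaving 4 items to arrange: (4)!/(3!) = 4 ways.
Hence 10 − 4 = 6.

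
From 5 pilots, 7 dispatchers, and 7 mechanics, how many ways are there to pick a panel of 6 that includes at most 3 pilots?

26663

Split by how many pilots are chosen (0 through 3).
Sum: C(5,0)·C(14,6) + C(5,1)·C(14,5) + C(5,2)·C(14,4) + C(5,3)·C(14,3) = 3003 + 10010 + 10010 + 3640 = 26663.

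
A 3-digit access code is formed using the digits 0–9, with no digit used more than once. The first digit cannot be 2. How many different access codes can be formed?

The first digit has 10−1 = 9 choices (anything except 2).
The remaining 2 digits are filled from the other 9 symbols without repetition: 9 × 8 = 72.
Total: 9 × 72 = 648.

648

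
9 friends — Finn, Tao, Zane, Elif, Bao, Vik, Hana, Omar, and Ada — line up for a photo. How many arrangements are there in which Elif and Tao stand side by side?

80640

Treat {Elif, Tao} as a single unit. There are 8 units to order, and the pair itself can be ordered 2 ways.
So the count is 2·(8)! = 80640.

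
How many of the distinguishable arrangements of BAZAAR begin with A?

60

With the first slot taken by A, it remains to arrange the other 5 letters (BZAAR).
Those 5 letters have A appearing twice, giving (5)!/(2!) = 60.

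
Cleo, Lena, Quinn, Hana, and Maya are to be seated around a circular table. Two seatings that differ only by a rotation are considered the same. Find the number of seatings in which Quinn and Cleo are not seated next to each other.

Without the restriction there are (4)! = 24 seatings.
Those with Quinn next to Cleo: fuse the pair into one unit and seat 4 units around a circle — 2·(3)! = 12.
Subtracting, 24 − 12 = 12.

12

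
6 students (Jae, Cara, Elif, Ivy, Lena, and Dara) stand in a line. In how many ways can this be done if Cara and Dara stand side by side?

Treat {Cara, Dara} as a single unit. There are 5 units to order, and the pair itself can be ordered 2 ways.
So the count is 2·(5)! = 240.

240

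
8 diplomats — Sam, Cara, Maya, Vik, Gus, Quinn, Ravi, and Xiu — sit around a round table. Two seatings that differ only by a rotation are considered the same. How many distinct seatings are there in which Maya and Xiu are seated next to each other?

Treat {Maya, Xiu} as one unit (2 internal orders) and seat the resulting 7 units around the table: (6)! circular arrangements.
So 2 × (6)! = 2 × 720 = 1440.

1440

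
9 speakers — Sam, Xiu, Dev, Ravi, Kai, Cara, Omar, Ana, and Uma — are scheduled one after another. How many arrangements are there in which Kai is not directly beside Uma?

Of the 9! = 362880 arrangements, those with Kai and Uma adjacent number 2 × 8! = 80640 (treat the pair as a block with 2 internal orders).
So 362880 − 80640 = 282240 arrangements keep them apart.

282240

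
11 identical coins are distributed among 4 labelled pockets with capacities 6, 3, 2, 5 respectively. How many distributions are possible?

42

Without the upper bounds there are C(14,3) = 364 ways to split 11 among 4 pockets.
Subtract solutions that violate a single cap (substitute x_i' = x_i − (cap_i+1)): x_1 ≥ 7 gives C(7,3) = 35; x_2 ≥ 4 gives C(10,3) = 120; x_3 ≥ 3 gives C(11,3) = 165; x_4 ≥ 6 gives C(8,3) = 56. Together 376.
Add back pairs where two caps are both exceeded: 1 + 4 + 0 + 35 + 4 + 10 = 54.
By inclusion–exclusion the count is 364 − 376 + 54 = 42.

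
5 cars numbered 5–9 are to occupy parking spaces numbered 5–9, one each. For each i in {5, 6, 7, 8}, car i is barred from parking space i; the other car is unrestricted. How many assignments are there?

53

Let Aᵢ (for 5 ≤ i ≤ 8) be the placements that put car i in its forbidden parking space. Any j of these fix j positions, leaving (5−j)! ways to fill the rest, and there are C(4,j) ways to pick which j.
By inclusion–exclusion, the number of valid placements is Σ_{j=0}^{4} (−1)^j C(4,j)·(5−j)!.
Computing: 120 − 96 + 36 − 8 + 1 = 53.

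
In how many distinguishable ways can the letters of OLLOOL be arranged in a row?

Letter multiplicities in OLLOOL: L×3, O×3.
The number of distinct arrangements is 6!/(3!·3!) = 720/36 = 20.

20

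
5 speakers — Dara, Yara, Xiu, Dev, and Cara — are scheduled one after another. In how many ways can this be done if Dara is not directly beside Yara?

72

Of the 5! = 120 arrangements, those with Dara and Yara adjacent number 2 × 4! = 48 (treat the pair as a block with 2 internal orders).
So 120 − 48 = 72 arrangements keep them apart.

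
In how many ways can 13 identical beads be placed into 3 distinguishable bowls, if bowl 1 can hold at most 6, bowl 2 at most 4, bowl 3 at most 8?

Ignoring the caps, the number of non-negative solutions to x_1+…+x_3 = 13 is C(15,2) = 105.
Subtract solutions that violate a single cap (substitute x_i' = x_i − (cap_i+1)): x_1 ≥ 7 gives C(8,2) = 28; x_2 ≥ 5 gives C(10,2) = 45; x_3 ≥ 9 gives C(6,2) = 15. Together 88.
Add back pairs where two caps are both exceeded: 3 + 0 + 0 = 3.
By inclusion–exclusion the count is 105 − 88 + 3 = 20.

20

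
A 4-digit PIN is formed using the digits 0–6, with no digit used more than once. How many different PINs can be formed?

840

This is a permutation of 4 out of 7: P(7,4) = 7!/3!.
That product is 7 × 6 × 5 × 4 = 840.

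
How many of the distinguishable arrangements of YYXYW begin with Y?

With the first slot taken by Y, it remains to arrange the other 4 letters (YXYW).
Those 4 letters have Y appearing twice, giving (4)!/(2!) = 12.

12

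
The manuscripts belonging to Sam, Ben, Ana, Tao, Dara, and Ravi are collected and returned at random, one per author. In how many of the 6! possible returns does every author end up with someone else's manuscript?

This is the derangement count D_6: permutations of 6 items with no fixed point.
By inclusion–exclusion this is Σ_{j=0}^{6} (−1)^j C(6,j)·(6−j)!.
Computing: 720 − 720 + 360 − 120 + 30 − 6 + 1 = 265.

265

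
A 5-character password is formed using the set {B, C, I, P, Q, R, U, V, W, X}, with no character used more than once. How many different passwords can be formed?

30240

With no repetition, fill the 5 characters in order: 10 choices, then 9, down to 6.
That product is 10 × 9 × 8 × 7 × 6 = 30240.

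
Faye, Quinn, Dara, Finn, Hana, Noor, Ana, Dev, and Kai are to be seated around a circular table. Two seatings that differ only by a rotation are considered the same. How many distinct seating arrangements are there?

40320

Around a circle, 9 distinct people have 9!/9 = (8)! = 40320 rotationally distinct seatings.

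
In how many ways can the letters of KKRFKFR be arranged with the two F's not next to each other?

150

There are 7!/(3!·2!·2!) = 210 arrangements of KKRFKFR in total.
Arrangements with the F's together: treat FF as one letter, giving (6)!/(3!·2!) = 60.
Subtracting, 210 − 60 = 150 arrangements keep the F's apart.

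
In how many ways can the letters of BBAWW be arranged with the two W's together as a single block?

12

Treat the 2 copies of W as a single block. The multiset to arrange is then {WW, A, B, B}, 4 items in all.
That gives (4)!/(2!) = 12 arrangements.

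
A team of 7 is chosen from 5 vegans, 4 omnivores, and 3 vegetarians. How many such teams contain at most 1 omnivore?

Split by how many omnivores are chosen (0 through 1).
Sum: C(4,0)·C(8,7) + C(4,1)·C(8,6) = 8 + 112 = 120.

120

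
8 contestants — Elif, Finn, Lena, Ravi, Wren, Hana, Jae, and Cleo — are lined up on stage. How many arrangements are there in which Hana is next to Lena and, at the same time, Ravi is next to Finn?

Treat {Hana,Lena} as one block (2 orders) and {Ravi,Finn} as another (2 orders).
That leaves 6 units to arrange: 2 × 2 × 6! = 4 × 720 = 2880.

2880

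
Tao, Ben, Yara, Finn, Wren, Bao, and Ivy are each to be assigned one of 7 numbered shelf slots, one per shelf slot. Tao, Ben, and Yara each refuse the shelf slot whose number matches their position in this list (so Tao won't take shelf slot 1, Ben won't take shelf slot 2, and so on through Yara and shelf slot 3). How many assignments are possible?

3216

Let Aᵢ (for i ∈ {1, 2, 3}) be the placements that put person i in their forbidden shelf slot. Any j of these fix j positions, leaving (7−j)! ways to fill the rest, and there are C(3,j) ways to pick which j.
By inclusion–exclusion, the number of valid placements is Σ_{j=0}^{3} (−1)^j C(3,j)·(7−j)!.
Computing: 5040 − 2160 + 360 − 24 = 3216.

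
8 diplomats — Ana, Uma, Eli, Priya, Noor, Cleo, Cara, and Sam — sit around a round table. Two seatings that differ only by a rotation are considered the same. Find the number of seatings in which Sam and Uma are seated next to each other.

1440

Glue Sam and Uma into a block (2 internal orders). Seating 7 units around a circle gives (6)! arrangements.
So 2 × (6)! = 2 × 720 = 1440.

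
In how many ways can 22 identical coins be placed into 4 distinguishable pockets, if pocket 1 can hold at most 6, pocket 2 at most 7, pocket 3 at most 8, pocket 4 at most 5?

35

By stars and bars, unrestricted non-negative solutions to x_1+…+x_4 = 22 number C(22+3,3) = 2300.
Subtract solutions that violate a single cap (substitute x_i' = x_i − (cap_i+1)): x_1 ≥ 7 gives C(18,3) = 816; x_2 ≥ 8 gives C(17,3) = 680; x_3 ≥ 9 gives C(16,3) = 560; x_4 ≥ 6 gives C(19,3) = 969. Together 3025.
Add back pairs where two caps are both exceeded: 120 + 84 + 220 + 56 + 165 + 120 = 765.
Subtract triples: 0 + 4 + 1 + 0 = 5.
By inclusion–exclusion the count is 2300 − 3025 + 765 − 5 = 35.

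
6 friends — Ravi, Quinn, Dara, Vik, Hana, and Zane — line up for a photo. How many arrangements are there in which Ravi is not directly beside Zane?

There are 6! = 720 arrangements in all. If Ravi and Zane are adjacent, merging them into one block gives 2·(5)! = 240 arrangements.
Complementary counting: 720 − 240 = 480.

480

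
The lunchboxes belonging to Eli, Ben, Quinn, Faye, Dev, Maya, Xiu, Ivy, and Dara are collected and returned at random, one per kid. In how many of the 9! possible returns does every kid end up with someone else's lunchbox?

This is the derangement count D_9: permutations of 9 items with no fixed point.
By inclusion–exclusion this is Σ_{j=0}^{9} (−1)^j C(9,j)·(9−j)!.
Computing: 362880 − 362880 + 181440 − 60480 + 15120 − 3024 + 504 − 72 + 9 − 1 = 133496.

133496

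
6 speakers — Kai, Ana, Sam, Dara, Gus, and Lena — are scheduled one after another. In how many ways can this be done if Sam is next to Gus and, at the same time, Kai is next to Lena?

Treat {Sam,Gus} as one block (2 orders) and {Kai,Lena} as another (2 orders).
That leaves 4 units to arrange: 2 × 2 × 4! = 4 × 24 = 96.

96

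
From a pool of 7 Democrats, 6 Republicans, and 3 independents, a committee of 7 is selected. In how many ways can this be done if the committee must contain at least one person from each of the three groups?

With no constraint there are C(16,7) = 11440 possible selections.
Selections missing a whole group: no Democrats → C(9,7) = 36; no Republicans → C(10,7) = 120; no independents → C(13,7) = 1716.
Add back selections omitting two groups (i.e. drawn from a single group): C(7,7) + C(6,7) + C(3,7) = 1.
By inclusion–exclusion: 11440 − 1872 + 1 = 9569.

9569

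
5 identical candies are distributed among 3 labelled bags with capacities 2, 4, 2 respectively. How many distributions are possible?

8

Ignoring the caps, the number of non-negative solutions to x_1+…+x_3 = 5 is C(7,2) = 21.
Subtract solutions that violate a single cap (substitute x_i' = x_i − (cap_i+1)): x_1 ≥ 3 gives C(4,2) = 6; x_2 ≥ 5 gives C(2,2) = 1; x_3 ≥ 3 gives C(4,2) = 6. Together 13.
No two caps can be exceeded simultaneously, so the pair terms are all 0.
By inclusion–exclusion the count is 21 − 13 + 0 = 8.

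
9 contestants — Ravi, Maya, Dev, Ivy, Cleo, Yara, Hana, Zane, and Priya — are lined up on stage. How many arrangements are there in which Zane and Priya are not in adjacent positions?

There are 9! = 362880 arrangements in all. If Zane and Priya are adjacent, merging them into one block gives 2·(8)! = 80640 arrangements.
Complementary counting: 362880 − 80640 = 282240.

282240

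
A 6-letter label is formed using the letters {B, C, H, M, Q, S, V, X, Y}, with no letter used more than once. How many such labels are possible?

With no repetition, fill the 6 letters in order: 9 choices, then 8, down to 4.
9 × 8 × 7 × 6 × 5 × 4 = 60480.

60480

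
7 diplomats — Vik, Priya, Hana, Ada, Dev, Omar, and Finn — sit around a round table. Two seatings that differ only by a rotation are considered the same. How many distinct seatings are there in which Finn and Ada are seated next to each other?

Treat {Finn, Ada} as one unit (2 internal orders) and seat the resulting 6 units around the table: (5)! circular arrangements.
So 2 × (5)! = 2 × 120 = 240.

240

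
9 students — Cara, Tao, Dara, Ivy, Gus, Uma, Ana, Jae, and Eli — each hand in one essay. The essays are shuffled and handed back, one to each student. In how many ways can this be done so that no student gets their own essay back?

133496

Count assignments avoiding every fixed point. For any j of the 9 students fixed to their own essay, the other 9−j can be arranged in (9−j)! ways.
By inclusion–exclusion this is Σ_{j=0}^{9} (−1)^j C(9,j)·(9−j)!.
Computing: 362880 − 362880 + 181440 − 60480 + 15120 − 3024 + 504 − 72 + 9 − 1 = 133496.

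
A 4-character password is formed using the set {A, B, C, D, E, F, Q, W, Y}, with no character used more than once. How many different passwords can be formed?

With no repetition, fill the 4 characters in order: 9 choices, then 8, down to 6.
9 × 8 × 7 × 6 = 3024.

3024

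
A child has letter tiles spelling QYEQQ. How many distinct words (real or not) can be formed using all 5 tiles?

The 5 letters of QYEQQ have repeats: Q appearing 3 times.
So there are 5! / (3!) = 20 distinguishable arrangements.

20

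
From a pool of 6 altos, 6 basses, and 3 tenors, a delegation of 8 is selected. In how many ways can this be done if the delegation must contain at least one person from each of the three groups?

5922

With no constraint there are C(15,8) = 6435 possible selections.
Selections missing a whole group: no altos → C(9,8) = 9; no basses → C(9,8) = 9; no tenors → C(12,8) = 495.
Add back selections omitting two groups (i.e. drawn from a single group): C(6,8) + C(6,8) + C(3,8) = 0.
By inclusion–exclusion: 6435 − 513 + 0 = 5922.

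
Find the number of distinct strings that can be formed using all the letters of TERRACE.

1260

TERRACE has 7 letters with E appearing twice and R appearing twice.
The number of distinct arrangements is 7!/(2!·2!) = 5040/4 = 1260.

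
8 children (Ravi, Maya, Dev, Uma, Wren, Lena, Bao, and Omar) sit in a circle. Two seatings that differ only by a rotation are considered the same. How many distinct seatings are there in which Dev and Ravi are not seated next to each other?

Without the restriction there are (7)! = 5040 seatings.
Seatings with Dev beside Ravi: treat them as a block with 2 internal orders, giving 2 × (6)! = 1440.
Subtracting, 5040 − 1440 = 3600.

3600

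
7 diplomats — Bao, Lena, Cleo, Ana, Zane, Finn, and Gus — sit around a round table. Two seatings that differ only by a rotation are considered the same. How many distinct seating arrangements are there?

Around a circle, 7 distinct people have 7!/7 = (6)! = 720 rotationally distinct seatings.

720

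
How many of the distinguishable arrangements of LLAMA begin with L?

With the first slot taken by L, it remains to arrange the other 4 letters (LAMA).
Those 4 letters have A appearing twice, giving (4)!/(2!) = 12.

12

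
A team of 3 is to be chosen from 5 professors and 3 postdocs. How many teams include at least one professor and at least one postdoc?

45

Total 3-person selections from all 8: C(8,3) = 56.
Subtract selections that omit an entire group: no professors → C(3,3) = 1; no postdocs → C(5,3) = 10.
Both groups omitted at once is impossible, so 56 − 11 = 45.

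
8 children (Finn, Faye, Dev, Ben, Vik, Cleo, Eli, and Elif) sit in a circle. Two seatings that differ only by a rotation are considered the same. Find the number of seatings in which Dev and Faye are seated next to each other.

1440

Glue Dev and Faye into a block (2 internal orders). Seating 7 units around a circle gives (6)! arrangements.
So 2 × (6)! = 2 × 720 = 1440.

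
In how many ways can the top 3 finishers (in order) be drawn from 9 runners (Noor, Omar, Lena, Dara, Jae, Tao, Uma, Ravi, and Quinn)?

There are 9 choices for 1st place, 8 for 2nd, and 7 for 3rd.
That gives 9 × 8 × 7 = 504.

504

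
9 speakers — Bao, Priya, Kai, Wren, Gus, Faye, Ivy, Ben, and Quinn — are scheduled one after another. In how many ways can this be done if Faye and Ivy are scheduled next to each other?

80640

Treat {Faye, Ivy} as a single unit. There are 8 units to order, and the pair itself can be ordered 2 ways.
So the count is 2·(8)! = 80640.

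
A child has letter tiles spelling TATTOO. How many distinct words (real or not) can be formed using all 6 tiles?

TATTOO has 6 letters with O appearing twice and T appearing 3 times.
So there are 6! / (3!·2!) = 60 distinguishable arrangements.

60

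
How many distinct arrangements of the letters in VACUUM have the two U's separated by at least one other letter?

240

Total arrangements of VACUUM: 6!/(2!) = 360.
If the two U's are adjacent, glue them into one block, leaving 5 items to arrange: (5)! = 120 ways.
Hence 360 − 120 = 240.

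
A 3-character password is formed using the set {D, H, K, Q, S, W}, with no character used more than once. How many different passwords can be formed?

This is a permutation of 3 out of 6: P(6,3) = 6!/3!.
That product is 6 × 5 × 4 = 120.

120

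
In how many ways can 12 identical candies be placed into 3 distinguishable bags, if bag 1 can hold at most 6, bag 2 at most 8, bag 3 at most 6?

39

By stars and bars, unrestricted non-negative solutions to x_1+…+x_3 = 12 number C(12+2,2) = 91.
Subtract solutions that violate a single cap (substitute x_i' = x_i − (cap_i+1)): x_1 ≥ 7 gives C(7,2) = 21; x_2 ≥ 9 gives C(5,2) = 10; x_3 ≥ 7 gives C(7,2) = 21. Together 52.
No two caps can be exceeded simultaneously, so the pair terms are all 0.
By inclusion–exclusion the count is 91 − 52 + 0 = 39.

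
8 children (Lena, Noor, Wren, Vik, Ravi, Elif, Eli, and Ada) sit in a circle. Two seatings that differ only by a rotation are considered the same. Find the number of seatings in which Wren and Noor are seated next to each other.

Treat {Wren, Noor} as one unit (2 internal orders) and seat the resulting 7 units around the table: (6)! circular arrangements.
So 2 × (6)! = 2 × 720 = 1440.

1440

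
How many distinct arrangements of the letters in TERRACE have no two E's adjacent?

900

Total arrangements of TERRACE: 7!/(2!·2!) = 1260.
Arrangements with the E's together: treat EE as one letter, giving (6)!/(2!) = 360.
Hence 1260 − 360 = 900.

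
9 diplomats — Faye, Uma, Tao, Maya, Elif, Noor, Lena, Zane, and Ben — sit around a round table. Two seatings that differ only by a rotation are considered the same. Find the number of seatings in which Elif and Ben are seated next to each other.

Glue Elif and Ben into a block (2 internal orders). Seating 8 units around a circle gives (7)! arrangements.
So 2 × (7)! = 2 × 5040 = 10080.

10080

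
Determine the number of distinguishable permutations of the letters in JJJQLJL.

Letter multiplicities in JJJQLJL: J×4, L×2, Q×1.
Dividing 7! = 5040 by 4!·2! = 48 for the repeated letters gives 105.

105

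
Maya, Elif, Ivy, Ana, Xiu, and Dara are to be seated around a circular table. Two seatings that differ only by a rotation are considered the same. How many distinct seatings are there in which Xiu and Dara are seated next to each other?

48

Treat {Xiu, Dara} as one unit (2 internal orders) and seat the resulting 5 units around the table: (4)! circular arrangements.
So 2 × (4)! = 2 × 24 = 48.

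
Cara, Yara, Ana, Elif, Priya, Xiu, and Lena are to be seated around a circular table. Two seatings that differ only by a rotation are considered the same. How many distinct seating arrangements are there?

720

Around a circle, 7 distinct people have 7!/7 = (6)! = 720 rotationally distinct seatings.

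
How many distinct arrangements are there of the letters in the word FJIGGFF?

FJIGGFF has 7 letters with F appearing 3 times and G appearing twice.
So there are 7! / (3!·2!) = 420 distinguishable arrangements.

420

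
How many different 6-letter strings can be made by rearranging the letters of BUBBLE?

120

The 6 letters of BUBBLE have repeats: B appearing 3 times.
The number of distinct arrangements is 6!/(3!) = 720/6 = 120.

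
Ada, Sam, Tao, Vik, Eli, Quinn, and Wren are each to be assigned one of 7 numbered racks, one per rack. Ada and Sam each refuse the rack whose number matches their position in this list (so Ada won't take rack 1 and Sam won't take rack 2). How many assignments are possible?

Let Aᵢ (for i ∈ {1, 2}) be the placements that put person i in their forbidden rack. Any j of these fix j positions, leaving (7−j)! ways to fill the rest, and there are C(2,j) ways to pick which j.
By inclusion–exclusion, the number of valid placements is Σ_{j=0}^{2} (−1)^j C(2,j)·(7−j)!.
Computing: 5040 − 1440 + 120 = 3720.

3720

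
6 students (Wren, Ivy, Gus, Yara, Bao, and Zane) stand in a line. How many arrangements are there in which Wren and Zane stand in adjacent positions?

Place the 4 others and the Wren-Zane pair as 5 objects in a line; the pair has 2 internal arrangements.
That gives 2 × 5! = 2 × 120 = 240.

240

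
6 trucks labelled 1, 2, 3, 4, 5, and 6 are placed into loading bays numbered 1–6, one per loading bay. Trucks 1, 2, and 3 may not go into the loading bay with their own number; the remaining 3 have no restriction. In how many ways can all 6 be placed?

Let Aᵢ (for i ∈ {1, 2, 3}) be the placements that put truck i in its forbidden loading bay. Any j of these fix j positions, leaving (6−j)! ways to fill the rest, and there are C(3,j) ways to pick which j.
By inclusion–exclusion, the number of valid placements is Σ_{j=0}^{3} (−1)^j C(3,j)·(6−j)!.
Computing: 720 − 360 + 72 − 6 = 426.

426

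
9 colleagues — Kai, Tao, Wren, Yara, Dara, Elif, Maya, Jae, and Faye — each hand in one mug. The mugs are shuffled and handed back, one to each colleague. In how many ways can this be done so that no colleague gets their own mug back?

This is the derangement count D_9: permutations of 9 items with no fixed point.
By inclusion–exclusion this is Σ_{j=0}^{9} (−1)^j C(9,j)·(9−j)!.
Computing: 362880 − 362880 + 181440 − 60480 + 15120 − 3024 + 504 − 72 + 9 − 1 = 133496.

133496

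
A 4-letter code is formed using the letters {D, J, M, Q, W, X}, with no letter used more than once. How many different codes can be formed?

360

This is a permutation of 4 out of 6: P(6,4) = 6!/2!.
6 × 5 × 4 × 3 = 360.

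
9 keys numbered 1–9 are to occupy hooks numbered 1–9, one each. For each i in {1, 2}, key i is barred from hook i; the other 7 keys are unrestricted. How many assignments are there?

287280

Let Aᵢ (for i ∈ {1, 2}) be the placements that put key i in its forbidden hook. Any j of these fix j positions, leaving (9−j)! ways to fill the rest, and there are C(2,j) ways to pick which j.
By inclusion–exclusion, the number of valid placements is Σ_{j=0}^{2} (−1)^j C(2,j)·(9−j)!.
Computing: 362880 − 80640 + 5040 = 287280.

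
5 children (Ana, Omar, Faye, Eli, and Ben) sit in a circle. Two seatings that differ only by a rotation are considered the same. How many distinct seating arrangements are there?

24

Around a circle, 5 distinct people have 5!/5 = (4)! = 24 rotationally distinct seatings.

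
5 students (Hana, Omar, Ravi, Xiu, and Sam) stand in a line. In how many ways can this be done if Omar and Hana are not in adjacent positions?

72

Of the 5! = 120 arrangements, those with Omar and Hana adjacent number 2 × 4! = 48 (treat the pair as a block with 2 internal orders).
So 120 − 48 = 72 arrangements keep them apart.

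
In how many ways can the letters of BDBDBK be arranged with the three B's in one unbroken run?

12

Treat the 3 copies of B as a single block. The multiset to arrange is then {BBB, D, D, K}, 4 items in all.
That gives (4)!/(2!) = 12 arrangements.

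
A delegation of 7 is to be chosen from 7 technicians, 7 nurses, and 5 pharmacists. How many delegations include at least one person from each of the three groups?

Unrestricted: C(19,7) = 50388 ways to pick any 7 of the 19.
Selections missing a whole group: no technicians → C(12,7) = 792; no nurses → C(12,7) = 792; no pharmacists → C(14,7) = 3432.
Add back selections omitting two groups (i.e. drawn from a single group): C(7,7) + C(7,7) + C(5,7) = 2.
By inclusion–exclusion: 50388 − 5016 + 2 = 45374.

45374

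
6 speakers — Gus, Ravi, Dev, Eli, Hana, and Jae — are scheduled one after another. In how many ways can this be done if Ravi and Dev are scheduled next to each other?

240

Treat {Ravi, Dev} as a single unit. There are 5 units to order, and the pair itself can be ordered 2 ways.
So the count is 2·(5)! = 240.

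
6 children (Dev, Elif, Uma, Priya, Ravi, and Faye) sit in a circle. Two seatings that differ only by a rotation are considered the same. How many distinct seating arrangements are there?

Seat Dev anywhere (absorbing the rotational symmetry), then permute the other 5: (5)! = 120.

120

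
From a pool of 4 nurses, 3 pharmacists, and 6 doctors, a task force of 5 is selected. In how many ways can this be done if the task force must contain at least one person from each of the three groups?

894

Total 5-person selections from all 13: C(13,5) = 1287.
Subtract selections that omit an entire group: no nurses → C(9,5) = 126; no pharmacists → C(10,5) = 252; no doctors → C(7,5) = 21.
Add back selections omitting two groups (i.e. drawn from a single group): C(4,5) + C(3,5) + C(6,5) = 6.
By inclusion–exclusion: 1287 − 399 + 6 = 894.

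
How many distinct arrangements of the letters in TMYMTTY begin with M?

60

Fix M in the first position and arrange the remaining 6 letters.
Those 6 letters have T appearing 3 times and Y appearing twice, giving (6)!/(3!·2!) = 60.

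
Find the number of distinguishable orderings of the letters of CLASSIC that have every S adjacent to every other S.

360

Treat the 2 copies of S as a single block. The multiset to arrange is then {SS, A, C, C, I, L}, 6 items in all.
That gives (6)!/(2!) = 360 arrangements.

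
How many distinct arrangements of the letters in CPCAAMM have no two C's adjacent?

Total arrangements of CPCAAMM: 7!/(2!·2!·2!) = 630.
Arrangements with the C's together: treat CC as one letter, giving (6)!/(2!·2!) = 180.
Subtracting, 630 − 180 = 450 arrangements keep the C's apart.

450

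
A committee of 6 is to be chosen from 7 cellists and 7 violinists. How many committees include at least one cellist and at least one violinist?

2989

Total 6-person selections from all 14: C(14,6) = 3003.
Subtract selections that omit an entire group: no cellists → C(7,6) = 7; no violinists → C(7,6) = 7.
Both groups omitted at once is impossible, so 3003 − 14 = 2989.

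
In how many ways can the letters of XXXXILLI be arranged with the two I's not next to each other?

315

Total arrangements of XXXXILLI: 8!/(4!·2!·2!) = 420.
Arrangements with the I's together: treat II as one letter, giving (7)!/(4!·2!) = 105.
Hence 420 − 105 = 315.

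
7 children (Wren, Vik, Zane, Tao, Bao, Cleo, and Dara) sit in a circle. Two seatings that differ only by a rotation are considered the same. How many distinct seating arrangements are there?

Fix one person's seat to break rotational symmetry; the remaining 6 people can be arranged in (6)! = 720 ways.

720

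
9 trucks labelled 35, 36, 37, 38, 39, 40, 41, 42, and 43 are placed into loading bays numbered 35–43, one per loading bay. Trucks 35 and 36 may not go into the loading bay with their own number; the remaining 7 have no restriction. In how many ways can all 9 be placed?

Let Aᵢ (for i ∈ {35, 36}) be the placements that put truck i in its forbidden loading bay. Any j of these fix j positions, leaving (9−j)! ways to fill the rest, and there are C(2,j) ways to pick which j.
By inclusion–exclusion, the number of valid placements is Σ_{j=0}^{2} (−1)^j C(2,j)·(9−j)!.
Computing: 362880 − 80640 + 5040 = 287280.

287280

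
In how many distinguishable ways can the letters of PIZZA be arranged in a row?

The 5 letters of PIZZA have repeats: Z appearing twice.
Dividing 5! = 120 by 2! = 2 for the repeated letters gives 60.

60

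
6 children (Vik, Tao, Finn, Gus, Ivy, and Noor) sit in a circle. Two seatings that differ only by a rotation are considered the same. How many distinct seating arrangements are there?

Seat Vik anywhere (absorbing the rotational symmetry), then permute the other 5: (5)! = 120.

120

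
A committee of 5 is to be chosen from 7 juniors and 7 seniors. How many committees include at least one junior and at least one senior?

1960

With no constraint there are C(14,5) = 2002 possible selections.
Selections missing a whole group: no juniors → C(7,5) = 21; no seniors → C(7,5) = 21.
Both groups omitted at once is impossible, so 2002 − 42 = 1960.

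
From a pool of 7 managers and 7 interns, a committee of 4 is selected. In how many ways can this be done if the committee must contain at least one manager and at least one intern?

Total 4-person selections from all 14: C(14,4) = 1001.
Selections missing a whole group: no managers → C(7,4) = 35; no interns → C(7,4) = 35.
Both groups omitted at once is impossible, so 1001 − 70 = 931.

931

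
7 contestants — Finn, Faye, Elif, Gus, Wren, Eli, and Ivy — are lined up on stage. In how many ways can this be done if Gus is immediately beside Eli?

1440

Glue Gus and Eli into one block (2 internal orders), leaving 6 units to arrange in a row.
So the count is 2·(6)! = 1440.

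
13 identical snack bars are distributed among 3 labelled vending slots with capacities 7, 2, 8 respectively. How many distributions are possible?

By stars and bars, unrestricted non-negative solutions to x_1+…+x_3 = 13 number C(13+2,2) = 105.
Subtract solutions that violate a single cap (substitute x_i' = x_i − (cap_i+1)): x_1 ≥ 8 gives C(7,2) = 21; x_2 ≥ 3 gives C(12,2) = 66; x_3 ≥ 9 gives C(6,2) = 15. Together 102.
Add back pairs where two caps are both exceeded: 6 + 0 + 3 = 9.
By inclusion–exclusion the count is 105 − 102 + 9 = 12.

12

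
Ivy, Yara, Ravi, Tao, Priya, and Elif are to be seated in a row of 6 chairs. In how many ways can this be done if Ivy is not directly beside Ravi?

480

There are 6! = 720 arrangements in all. If Ivy and Ravi are adjacent, merging them into one block gives 2·(5)! = 240 arrangements.
So 720 − 240 = 480 arrangements keep them apart.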